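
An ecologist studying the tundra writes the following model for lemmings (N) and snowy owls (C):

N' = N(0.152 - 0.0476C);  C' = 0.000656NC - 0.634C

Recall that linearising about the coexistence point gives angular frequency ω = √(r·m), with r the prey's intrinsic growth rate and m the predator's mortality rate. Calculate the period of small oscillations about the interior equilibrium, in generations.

T ≈ 20.2 generations

Here r = 0.152 and m = 0.634, so r·m = 0.0964.
ω = √0.0964 = 0.31 per generation, hence T = 2π/ω ≈ 20.2 generations.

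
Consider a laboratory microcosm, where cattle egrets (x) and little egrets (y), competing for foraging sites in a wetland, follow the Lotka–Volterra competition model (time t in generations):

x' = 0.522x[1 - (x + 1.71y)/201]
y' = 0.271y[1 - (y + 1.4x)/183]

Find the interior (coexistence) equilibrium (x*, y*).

x* ≈ 80.3, y* ≈ 70.6

Setting both brackets to zero gives the nullclines x + 1.71y = 201 and 1.4x + y = 183.
Substituting y = 183 - 1.4x into the first: x(1 - 1.71·1.4) = 201 - 1.71·183.
So x* = -112/-1.39 = 80.3, and then y* = 183 - 1.4·80.3 = 70.6.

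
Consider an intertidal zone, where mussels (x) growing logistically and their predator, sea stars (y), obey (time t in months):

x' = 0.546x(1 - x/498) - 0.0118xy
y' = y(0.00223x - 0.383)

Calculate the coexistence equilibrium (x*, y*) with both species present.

From dy/dt = 0 with y > 0: 0.00223x* = 0.383, so x* = 172.
Substitute into dx/dt = 0: 0.546(1 - 172/498) = 0.0118y*.
The bracket is 0.655, giving y* = 0.358/0.0118 = 30.3.

x* ≈ 172, y* ≈ 30.3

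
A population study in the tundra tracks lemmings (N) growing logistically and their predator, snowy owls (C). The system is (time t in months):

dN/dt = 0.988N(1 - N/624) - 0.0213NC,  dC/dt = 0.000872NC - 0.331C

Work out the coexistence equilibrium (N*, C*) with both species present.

From dC/dt = 0 with C > 0: 0.000872N* = 0.331, so N* = 380.
Substitute into dN/dt = 0: 0.988(1 - 380/624) = 0.0213C*.
The bracket is 0.392, giving C* = 0.387/0.0213 = 18.2.

N* ≈ 380, C* ≈ 18.2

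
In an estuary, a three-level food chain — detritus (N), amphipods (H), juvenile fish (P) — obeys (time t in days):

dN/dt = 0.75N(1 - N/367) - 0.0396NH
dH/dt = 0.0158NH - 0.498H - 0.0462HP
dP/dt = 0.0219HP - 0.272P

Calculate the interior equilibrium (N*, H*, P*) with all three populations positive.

From dP/dt = 0: 0.0219H* = 0.272, so H* = 12.4.
From dN/dt = 0: 0.75(1 - N*/367) = 0.0396·12.4, giving N* = 367·(1 - 0.656) = 126.
From dH/dt = 0: 0.0158·126 - 0.498 = 0.0462P*, so P* = 1.5/0.0462 = 32.4.

N* ≈ 126, H* ≈ 12.4, P* ≈ 32.4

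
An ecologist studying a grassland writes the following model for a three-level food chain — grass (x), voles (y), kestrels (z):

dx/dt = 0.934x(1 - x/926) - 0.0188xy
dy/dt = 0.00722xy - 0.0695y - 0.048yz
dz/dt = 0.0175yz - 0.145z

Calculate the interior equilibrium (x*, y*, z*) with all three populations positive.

From dz/dt = 0: 0.0175y* = 0.145, so y* = 8.29.
From dx/dt = 0: 0.934(1 - x*/926) = 0.0188·8.29, giving x* = 926·(1 - 0.167) = 772.
From dy/dt = 0: 0.00722·772 - 0.0695 = 0.048z*, so z* = 5.5/0.048 = 115.

x* ≈ 772, y* ≈ 8.29, z* ≈ 115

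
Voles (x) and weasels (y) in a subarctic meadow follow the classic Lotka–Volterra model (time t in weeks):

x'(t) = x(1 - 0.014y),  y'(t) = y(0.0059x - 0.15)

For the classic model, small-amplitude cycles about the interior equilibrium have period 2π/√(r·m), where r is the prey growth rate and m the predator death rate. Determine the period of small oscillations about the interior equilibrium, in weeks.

T ≈ 16.2 weeks

Here r = 1 and m = 0.15, so r·m = 0.15.
ω = √0.15 = 0.387 per week, hence T = 2π/ω ≈ 16.2 weeks.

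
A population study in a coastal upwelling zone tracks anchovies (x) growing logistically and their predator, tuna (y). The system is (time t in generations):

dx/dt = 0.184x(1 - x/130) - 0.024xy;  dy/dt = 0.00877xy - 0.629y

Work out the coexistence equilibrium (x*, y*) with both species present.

From dy/dt = 0 with y > 0: 0.00877x* = 0.629, so x* = 71.7.
Substitute into dx/dt = 0: 0.184(1 - 71.7/130) = 0.024y*.
The bracket is 0.448, giving y* = 0.0825/0.024 = 3.44.

x* ≈ 71.7, y* ≈ 3.44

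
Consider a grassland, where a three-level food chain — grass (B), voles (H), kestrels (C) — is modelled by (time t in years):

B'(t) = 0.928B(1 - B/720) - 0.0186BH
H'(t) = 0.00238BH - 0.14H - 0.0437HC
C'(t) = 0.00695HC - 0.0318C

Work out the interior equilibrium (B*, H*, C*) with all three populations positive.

B* ≈ 654, H* ≈ 4.58, C* ≈ 32.4

From dC/dt = 0: 0.00695H* = 0.0318, so H* = 4.58.
From dB/dt = 0: 0.928(1 - B*/720) = 0.0186·4.58, giving B* = 720·(1 - 0.0917) = 654.
From dH/dt = 0: 0.00238·654 - 0.14 = 0.0437C*, so C* = 1.42/0.0437 = 32.4.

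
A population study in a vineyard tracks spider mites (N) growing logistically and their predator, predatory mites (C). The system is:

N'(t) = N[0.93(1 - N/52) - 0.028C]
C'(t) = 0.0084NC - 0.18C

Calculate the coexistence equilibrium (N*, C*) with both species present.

N* ≈ 21.4, C* ≈ 19.5

From dC/dt = 0 with C > 0: 0.0084N* = 0.18, so N* = 21.4.
Substitute into dN/dt = 0: 0.93(1 - 21.4/52) = 0.028C*.
The bracket is 0.588, giving C* = 0.547/0.028 = 19.5.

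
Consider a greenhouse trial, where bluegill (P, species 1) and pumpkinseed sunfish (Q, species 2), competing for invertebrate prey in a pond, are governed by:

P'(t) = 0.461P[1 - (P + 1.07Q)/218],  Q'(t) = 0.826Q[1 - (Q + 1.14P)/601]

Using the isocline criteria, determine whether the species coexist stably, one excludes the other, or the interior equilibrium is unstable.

Compare the nullcline intercepts: K1/α12 = 218/1.07 = 204 < K2 = 601; K2/α21 = 601/1.14 = 527 > K1 = 218.
Since the inequalities point opposite ways, species 2 can invade but species 1 cannot.

species 2 excludes species 1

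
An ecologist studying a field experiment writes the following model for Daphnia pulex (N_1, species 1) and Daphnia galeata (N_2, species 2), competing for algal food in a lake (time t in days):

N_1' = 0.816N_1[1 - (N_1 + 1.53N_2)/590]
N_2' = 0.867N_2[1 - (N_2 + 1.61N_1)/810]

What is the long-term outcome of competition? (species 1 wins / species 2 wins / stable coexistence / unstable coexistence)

Compare the nullcline intercepts: K1/α12 = 590/1.53 = 386 < K2 = 810; K2/α21 = 810/1.61 = 503 < K1 = 590.
Since both are reversed, neither can invade when rare; the interior point is a saddle.

unstable coexistence (outcome depends on initial conditions)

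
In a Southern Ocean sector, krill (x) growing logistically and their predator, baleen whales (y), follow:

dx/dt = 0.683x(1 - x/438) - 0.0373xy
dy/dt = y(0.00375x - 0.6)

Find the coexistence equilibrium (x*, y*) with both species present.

x* ≈ 160, y* ≈ 11.6

From dy/dt = 0 with y > 0: 0.00375x* = 0.6, so x* = 160.
Substitute into dx/dt = 0: 0.683(1 - 160/438) = 0.0373y*.
The bracket is 0.635, giving y* = 0.434/0.0373 = 11.6.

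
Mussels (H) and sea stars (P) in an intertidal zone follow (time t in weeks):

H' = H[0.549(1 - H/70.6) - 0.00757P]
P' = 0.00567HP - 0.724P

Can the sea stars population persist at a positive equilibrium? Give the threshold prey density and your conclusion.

The predator equation gives dP/dt > 0 only when H > 0.724/0.00567 = 128.
Without the predator, H → K = 70.6. Since 70.6 < 128, the predator cannot invade.

Threshold H = 128; K < 128, so no, the predator goes extinct.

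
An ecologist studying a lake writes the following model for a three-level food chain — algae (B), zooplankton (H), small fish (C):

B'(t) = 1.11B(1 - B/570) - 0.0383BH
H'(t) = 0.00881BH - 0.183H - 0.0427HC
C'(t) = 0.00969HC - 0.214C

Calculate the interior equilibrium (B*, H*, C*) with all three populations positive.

B* ≈ 136, H* ≈ 22.1, C* ≈ 23.7

From dC/dt = 0: 0.00969H* = 0.214, so H* = 22.1.
From dB/dt = 0: 1.11(1 - B*/570) = 0.0383·22.1, giving B* = 570·(1 - 0.762) = 136.
From dH/dt = 0: 0.00881·136 - 0.183 = 0.0427C*, so C* = 1.01/0.0427 = 23.7.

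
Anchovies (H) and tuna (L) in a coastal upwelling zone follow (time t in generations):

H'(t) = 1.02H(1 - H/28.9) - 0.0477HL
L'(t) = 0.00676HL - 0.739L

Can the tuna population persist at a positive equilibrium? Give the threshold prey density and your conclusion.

The predator equation gives dL/dt > 0 only when H > 0.739/0.00676 = 109.
Without the predator, H → K = 28.9. Since 28.9 < 109, the predator cannot invade.

Threshold H = 109; K < 109, so no, the predator goes extinct.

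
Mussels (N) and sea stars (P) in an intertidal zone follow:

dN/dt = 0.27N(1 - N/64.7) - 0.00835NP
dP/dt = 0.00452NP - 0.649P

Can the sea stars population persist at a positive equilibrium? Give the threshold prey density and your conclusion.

The predator equation gives dP/dt > 0 only when N > 0.649/0.00452 = 144.
Without the predator, N → K = 64.7. Since 64.7 < 144, the predator cannot invade.

Threshold N = 144; K < 144, so no, the predator goes extinct.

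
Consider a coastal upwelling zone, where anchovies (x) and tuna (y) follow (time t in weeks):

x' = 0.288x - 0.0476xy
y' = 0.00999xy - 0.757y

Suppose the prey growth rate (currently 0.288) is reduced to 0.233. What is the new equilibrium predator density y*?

y* ≈ 4.89

At the interior fixed point, setting dx/dt = 0 with x > 0 fixes y* = (prey growth rate)/(xy coefficient) — independent of the other coefficients.
With the change, y* = 0.233/0.0476 = 4.89; it falls from 6.05.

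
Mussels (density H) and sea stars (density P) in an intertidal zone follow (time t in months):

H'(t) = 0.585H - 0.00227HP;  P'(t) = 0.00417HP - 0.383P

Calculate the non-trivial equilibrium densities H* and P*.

H* ≈ 91.8, P* ≈ 258

Set dP/dt = 0 with P > 0: 0.00417H - 0.383 = 0, so H* = 0.383/0.00417 = 91.8.
Set dH/dt = 0 with H > 0: 0.585 - 0.00227P = 0, so P* = 0.585/0.00227 = 258.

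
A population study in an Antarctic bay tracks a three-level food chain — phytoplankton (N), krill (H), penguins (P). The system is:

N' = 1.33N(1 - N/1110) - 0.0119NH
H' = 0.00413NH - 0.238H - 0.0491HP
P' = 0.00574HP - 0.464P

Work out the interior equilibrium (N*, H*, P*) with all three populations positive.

N* ≈ 307, H* ≈ 80.8, P* ≈ 21

From dP/dt = 0: 0.00574H* = 0.464, so H* = 80.8.
From dN/dt = 0: 1.33(1 - N*/1110) = 0.0119·80.8, giving N* = 1110·(1 - 0.723) = 307.
From dH/dt = 0: 0.00413·307 - 0.238 = 0.0491P*, so P* = 1.03/0.0491 = 21.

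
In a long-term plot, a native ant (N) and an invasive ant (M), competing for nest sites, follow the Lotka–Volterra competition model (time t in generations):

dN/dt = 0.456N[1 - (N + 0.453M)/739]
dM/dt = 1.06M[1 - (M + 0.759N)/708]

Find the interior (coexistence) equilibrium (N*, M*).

N* ≈ 637, M* ≈ 224

Setting both brackets to zero gives the nullclines N + 0.453M = 739 and 0.759N + M = 708.
Substituting M = 708 - 0.759N into the first: N(1 - 0.453·0.759) = 739 - 0.453·708.
So N* = 418/0.656 = 637, and then M* = 708 - 0.759·637 = 224.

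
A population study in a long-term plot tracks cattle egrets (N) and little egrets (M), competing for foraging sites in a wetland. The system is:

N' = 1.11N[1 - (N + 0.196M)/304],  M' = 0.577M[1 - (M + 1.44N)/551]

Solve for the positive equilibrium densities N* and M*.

Setting both brackets to zero gives the nullclines N + 0.196M = 304 and 1.44N + M = 551.
Substituting M = 551 - 1.44N into the first: N(1 - 0.196·1.44) = 304 - 0.196·551.
So N* = 196/0.718 = 273, and then M* = 551 - 1.44·273 = 158.

N* ≈ 273, M* ≈ 158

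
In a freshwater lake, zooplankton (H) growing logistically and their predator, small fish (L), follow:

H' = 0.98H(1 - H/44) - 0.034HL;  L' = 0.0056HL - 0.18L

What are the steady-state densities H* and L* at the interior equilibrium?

H* ≈ 32.1, L* ≈ 7.77

From dL/dt = 0 with L > 0: 0.0056H* = 0.18, so H* = 32.1.
Substitute into dH/dt = 0: 0.98(1 - 32.1/44) = 0.034L*.
The bracket is 0.269, giving L* = 0.264/0.034 = 7.77.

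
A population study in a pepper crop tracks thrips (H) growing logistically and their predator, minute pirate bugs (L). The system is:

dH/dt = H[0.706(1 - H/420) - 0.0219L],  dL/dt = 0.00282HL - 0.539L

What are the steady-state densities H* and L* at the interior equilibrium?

H* ≈ 191, L* ≈ 17.6

From dL/dt = 0 with L > 0: 0.00282H* = 0.539, so H* = 191.
Substitute into dH/dt = 0: 0.706(1 - 191/420) = 0.0219L*.
The bracket is 0.545, giving L* = 0.385/0.0219 = 17.6.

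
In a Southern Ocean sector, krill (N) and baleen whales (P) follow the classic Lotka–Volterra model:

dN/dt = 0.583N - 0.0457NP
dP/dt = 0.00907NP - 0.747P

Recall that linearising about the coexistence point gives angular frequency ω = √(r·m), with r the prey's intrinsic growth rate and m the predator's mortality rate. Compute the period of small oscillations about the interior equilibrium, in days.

T ≈ 9.52 days

Here r = 0.583 and m = 0.747, so r·m = 0.436.
ω = √0.436 = 0.66 per day, hence T = 2π/ω ≈ 9.52 days.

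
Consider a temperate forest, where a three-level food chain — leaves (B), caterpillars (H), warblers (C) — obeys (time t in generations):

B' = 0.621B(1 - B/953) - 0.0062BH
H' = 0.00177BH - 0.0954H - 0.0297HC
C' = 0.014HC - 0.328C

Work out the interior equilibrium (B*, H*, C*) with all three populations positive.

From dC/dt = 0: 0.014H* = 0.328, so H* = 23.4.
From dB/dt = 0: 0.621(1 - B*/953) = 0.0062·23.4, giving B* = 953·(1 - 0.234) = 730.
From dH/dt = 0: 0.00177·730 - 0.0954 = 0.0297C*, so C* = 1.2/0.0297 = 40.3.

B* ≈ 730, H* ≈ 23.4, C* ≈ 40.3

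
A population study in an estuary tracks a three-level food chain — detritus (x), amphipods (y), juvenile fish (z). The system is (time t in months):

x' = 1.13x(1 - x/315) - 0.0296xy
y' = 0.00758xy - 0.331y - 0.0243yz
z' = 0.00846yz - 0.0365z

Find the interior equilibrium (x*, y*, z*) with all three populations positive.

From dz/dt = 0: 0.00846y* = 0.0365, so y* = 4.31.
From dx/dt = 0: 1.13(1 - x*/315) = 0.0296·4.31, giving x* = 315·(1 - 0.113) = 279.
From dy/dt = 0: 0.00758·279 - 0.331 = 0.0243z*, so z* = 1.79/0.0243 = 73.5.

x* ≈ 279, y* ≈ 4.31, z* ≈ 73.5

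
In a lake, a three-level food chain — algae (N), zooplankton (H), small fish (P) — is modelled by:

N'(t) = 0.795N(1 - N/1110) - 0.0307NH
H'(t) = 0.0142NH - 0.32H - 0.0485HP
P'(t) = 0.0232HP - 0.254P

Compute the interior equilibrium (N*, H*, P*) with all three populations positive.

N* ≈ 641, H* ≈ 10.9, P* ≈ 181

From dP/dt = 0: 0.0232H* = 0.254, so H* = 10.9.
From dN/dt = 0: 0.795(1 - N*/1110) = 0.0307·10.9, giving N* = 1110·(1 - 0.423) = 641.
From dH/dt = 0: 0.0142·641 - 0.32 = 0.0485P*, so P* = 8.78/0.0485 = 181.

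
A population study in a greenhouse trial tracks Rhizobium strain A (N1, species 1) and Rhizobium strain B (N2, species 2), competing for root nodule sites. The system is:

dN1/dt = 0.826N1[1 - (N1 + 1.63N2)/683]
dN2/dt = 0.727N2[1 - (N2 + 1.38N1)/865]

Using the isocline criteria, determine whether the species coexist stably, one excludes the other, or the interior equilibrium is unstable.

Compare the nullcline intercepts: K1/α12 = 683/1.63 = 419 < K2 = 865; K2/α21 = 865/1.38 = 627 < K1 = 683.
Since both are reversed, neither can invade when rare; the interior point is a saddle.

unstable coexistence (outcome depends on initial conditions)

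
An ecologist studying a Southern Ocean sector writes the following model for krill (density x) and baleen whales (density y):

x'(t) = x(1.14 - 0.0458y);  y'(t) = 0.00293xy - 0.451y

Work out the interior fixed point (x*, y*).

x* ≈ 154, y* ≈ 24.9

Set dy/dt = 0 with y > 0: 0.00293x - 0.451 = 0, so x* = 0.451/0.00293 = 154.
Set dx/dt = 0 with x > 0: 1.14 - 0.0458y = 0, so y* = 1.14/0.0458 = 24.9.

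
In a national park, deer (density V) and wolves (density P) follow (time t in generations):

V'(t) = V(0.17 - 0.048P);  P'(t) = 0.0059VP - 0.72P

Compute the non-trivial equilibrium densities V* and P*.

V* ≈ 122, P* ≈ 3.54

Set dP/dt = 0 with P > 0: 0.0059V - 0.72 = 0, so V* = 0.72/0.0059 = 122.
Set dV/dt = 0 with V > 0: 0.17 - 0.048P = 0, so P* = 0.17/0.048 = 3.54.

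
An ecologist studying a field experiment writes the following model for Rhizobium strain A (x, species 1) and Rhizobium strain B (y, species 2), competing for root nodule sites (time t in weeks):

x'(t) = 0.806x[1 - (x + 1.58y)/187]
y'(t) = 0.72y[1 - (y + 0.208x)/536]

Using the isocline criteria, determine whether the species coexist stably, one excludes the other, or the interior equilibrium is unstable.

species 2 excludes species 1

Compare the nullcline intercepts: K1/α12 = 187/1.58 = 118 < K2 = 536; K2/α21 = 536/0.208 = 2580 > K1 = 187.
Since the inequalities point opposite ways, species 2 can invade but species 1 cannot.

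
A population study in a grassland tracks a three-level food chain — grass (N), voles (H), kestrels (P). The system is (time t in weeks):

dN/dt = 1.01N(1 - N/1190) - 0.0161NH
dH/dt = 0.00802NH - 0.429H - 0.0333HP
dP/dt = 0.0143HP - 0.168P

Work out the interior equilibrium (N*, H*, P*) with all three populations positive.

N* ≈ 967, H* ≈ 11.7, P* ≈ 220

From dP/dt = 0: 0.0143H* = 0.168, so H* = 11.7.
From dN/dt = 0: 1.01(1 - N*/1190) = 0.0161·11.7, giving N* = 1190·(1 - 0.187) = 967.
From dH/dt = 0: 0.00802·967 - 0.429 = 0.0333P*, so P* = 7.33/0.0333 = 220.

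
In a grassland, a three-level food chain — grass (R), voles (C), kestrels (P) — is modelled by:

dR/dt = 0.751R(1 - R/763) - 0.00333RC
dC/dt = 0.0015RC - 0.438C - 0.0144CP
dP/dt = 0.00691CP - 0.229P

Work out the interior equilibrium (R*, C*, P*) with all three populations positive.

From dP/dt = 0: 0.00691C* = 0.229, so C* = 33.1.
From dR/dt = 0: 0.751(1 - R*/763) = 0.00333·33.1, giving R* = 763·(1 - 0.147) = 651.
From dC/dt = 0: 0.0015·651 - 0.438 = 0.0144P*, so P* = 0.538/0.0144 = 37.4.

R* ≈ 651, C* ≈ 33.1, P* ≈ 37.4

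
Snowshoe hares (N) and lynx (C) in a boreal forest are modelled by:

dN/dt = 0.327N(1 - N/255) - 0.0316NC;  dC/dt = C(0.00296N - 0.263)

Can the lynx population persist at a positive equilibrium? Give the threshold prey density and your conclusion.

The predator equation gives dC/dt > 0 only when N > 0.263/0.00296 = 88.9.
Without the predator, N → K = 255. Since 255 > 88.9, the predator can invade and persist.

Threshold N = 88.9; K > 88.9, so yes, the predator persists.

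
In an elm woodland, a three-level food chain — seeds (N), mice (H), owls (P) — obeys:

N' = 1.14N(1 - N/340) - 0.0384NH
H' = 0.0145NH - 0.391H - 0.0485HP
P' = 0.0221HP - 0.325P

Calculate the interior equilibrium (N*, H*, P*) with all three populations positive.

N* ≈ 172, H* ≈ 14.7, P* ≈ 43.2

From dP/dt = 0: 0.0221H* = 0.325, so H* = 14.7.
From dN/dt = 0: 1.14(1 - N*/340) = 0.0384·14.7, giving N* = 340·(1 - 0.495) = 172.
From dH/dt = 0: 0.0145·172 - 0.391 = 0.0485P*, so P* = 2.1/0.0485 = 43.2.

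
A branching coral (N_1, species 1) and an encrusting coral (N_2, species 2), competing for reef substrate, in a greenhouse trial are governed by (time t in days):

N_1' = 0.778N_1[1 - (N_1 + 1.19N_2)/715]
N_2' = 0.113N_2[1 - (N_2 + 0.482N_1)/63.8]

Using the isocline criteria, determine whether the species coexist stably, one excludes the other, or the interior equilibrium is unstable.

species 1 excludes species 2

Compare the nullcline intercepts: K1/α12 = 715/1.19 = 601 > K2 = 63.8; K2/α21 = 63.8/0.482 = 132 < K1 = 715.
Since the inequalities point opposite ways, species 1 can invade but species 2 cannot.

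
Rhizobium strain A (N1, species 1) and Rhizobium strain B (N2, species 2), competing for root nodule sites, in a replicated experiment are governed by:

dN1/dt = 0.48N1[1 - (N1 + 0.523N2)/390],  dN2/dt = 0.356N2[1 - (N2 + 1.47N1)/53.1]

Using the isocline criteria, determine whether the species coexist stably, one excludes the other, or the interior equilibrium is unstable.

Compare the nullcline intercepts: K1/α12 = 390/0.523 = 746 > K2 = 53.1; K2/α21 = 53.1/1.47 = 36.1 < K1 = 390.
Since the inequalities point opposite ways, species 1 can invade but species 2 cannot.

species 1 excludes species 2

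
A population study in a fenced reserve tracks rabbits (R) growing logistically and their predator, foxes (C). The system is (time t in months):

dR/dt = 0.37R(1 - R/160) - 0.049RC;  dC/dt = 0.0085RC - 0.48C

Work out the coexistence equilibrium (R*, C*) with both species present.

From dC/dt = 0 with C > 0: 0.0085R* = 0.48, so R* = 56.5.
Substitute into dR/dt = 0: 0.37(1 - 56.5/160) = 0.049C*.
The bracket is 0.647, giving C* = 0.239/0.049 = 4.89.

R* ≈ 56.5, C* ≈ 4.89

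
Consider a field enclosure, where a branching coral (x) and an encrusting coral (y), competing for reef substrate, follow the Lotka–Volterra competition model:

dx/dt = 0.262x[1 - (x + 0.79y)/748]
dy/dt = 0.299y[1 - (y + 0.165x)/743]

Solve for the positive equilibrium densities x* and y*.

Setting both brackets to zero gives the nullclines x + 0.79y = 748 and 0.165x + y = 743.
Substituting y = 743 - 0.165x into the first: x(1 - 0.79·0.165) = 748 - 0.79·743.
So x* = 161/0.87 = 185, and then y* = 743 - 0.165·185 = 712.

x* ≈ 185, y* ≈ 712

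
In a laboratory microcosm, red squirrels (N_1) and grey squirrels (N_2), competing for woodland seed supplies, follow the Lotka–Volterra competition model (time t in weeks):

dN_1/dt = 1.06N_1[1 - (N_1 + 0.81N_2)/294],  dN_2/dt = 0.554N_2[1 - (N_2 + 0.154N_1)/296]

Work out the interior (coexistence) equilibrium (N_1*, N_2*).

N_1* ≈ 62, N_2* ≈ 286

Setting both brackets to zero gives the nullclines N_1 + 0.81N_2 = 294 and 0.154N_1 + N_2 = 296.
Substituting N_2 = 296 - 0.154N_1 into the first: N_1(1 - 0.81·0.154) = 294 - 0.81·296.
So N_1* = 54.2/0.875 = 62, and then N_2* = 296 - 0.154·62 = 286.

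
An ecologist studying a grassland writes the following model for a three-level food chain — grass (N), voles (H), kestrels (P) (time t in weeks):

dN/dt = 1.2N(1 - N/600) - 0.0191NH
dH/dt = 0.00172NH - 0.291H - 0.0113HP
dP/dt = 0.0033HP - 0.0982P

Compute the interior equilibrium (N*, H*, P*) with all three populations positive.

From dP/dt = 0: 0.0033H* = 0.0982, so H* = 29.8.
From dN/dt = 0: 1.2(1 - N*/600) = 0.0191·29.8, giving N* = 600·(1 - 0.474) = 316.
From dH/dt = 0: 0.00172·316 - 0.291 = 0.0113P*, so P* = 0.252/0.0113 = 22.3.

N* ≈ 316, H* ≈ 29.8, P* ≈ 22.3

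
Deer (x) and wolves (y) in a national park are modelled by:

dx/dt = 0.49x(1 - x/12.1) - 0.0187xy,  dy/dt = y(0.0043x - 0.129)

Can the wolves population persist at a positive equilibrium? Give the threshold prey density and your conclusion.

The predator equation gives dy/dt > 0 only when x > 0.129/0.0043 = 30.
Without the predator, x → K = 12.1. Since 12.1 < 30, the predator cannot invade.

Threshold x = 30; K < 30, so no, the predator goes extinct.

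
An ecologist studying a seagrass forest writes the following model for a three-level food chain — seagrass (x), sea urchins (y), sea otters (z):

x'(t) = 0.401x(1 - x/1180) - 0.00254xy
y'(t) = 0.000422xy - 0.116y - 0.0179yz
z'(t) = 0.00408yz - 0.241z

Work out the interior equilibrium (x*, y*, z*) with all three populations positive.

From dz/dt = 0: 0.00408y* = 0.241, so y* = 59.1.
From dx/dt = 0: 0.401(1 - x*/1180) = 0.00254·59.1, giving x* = 1180·(1 - 0.374) = 739.
From dy/dt = 0: 0.000422·739 - 0.116 = 0.0179z*, so z* = 0.196/0.0179 = 10.9.

x* ≈ 739, y* ≈ 59.1, z* ≈ 10.9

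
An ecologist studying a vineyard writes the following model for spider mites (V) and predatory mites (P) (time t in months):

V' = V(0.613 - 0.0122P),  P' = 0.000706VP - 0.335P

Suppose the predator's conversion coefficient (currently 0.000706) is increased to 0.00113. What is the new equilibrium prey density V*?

V* ≈ 296

At the interior fixed point, setting dP/dt = 0 with P > 0 fixes V* = (predator death rate)/(VP coefficient) — independent of the other coefficients.
With the change, V* = 0.335/0.00113 = 296; it falls from 475.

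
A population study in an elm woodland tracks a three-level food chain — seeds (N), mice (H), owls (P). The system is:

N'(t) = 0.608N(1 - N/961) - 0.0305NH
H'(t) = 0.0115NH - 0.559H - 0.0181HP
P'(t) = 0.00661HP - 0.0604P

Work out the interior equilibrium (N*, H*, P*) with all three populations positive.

From dP/dt = 0: 0.00661H* = 0.0604, so H* = 9.14.
From dN/dt = 0: 0.608(1 - N*/961) = 0.0305·9.14, giving N* = 961·(1 - 0.458) = 520.
From dH/dt = 0: 0.0115·520 - 0.559 = 0.0181P*, so P* = 5.43/0.0181 = 300.

N* ≈ 520, H* ≈ 9.14, P* ≈ 300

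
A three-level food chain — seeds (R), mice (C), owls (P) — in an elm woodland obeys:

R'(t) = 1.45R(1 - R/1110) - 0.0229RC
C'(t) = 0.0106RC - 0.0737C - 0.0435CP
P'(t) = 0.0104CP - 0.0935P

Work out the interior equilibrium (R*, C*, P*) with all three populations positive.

From dP/dt = 0: 0.0104C* = 0.0935, so C* = 8.99.
From dR/dt = 0: 1.45(1 - R*/1110) = 0.0229·8.99, giving R* = 1110·(1 - 0.142) = 952.
From dC/dt = 0: 0.0106·952 - 0.0737 = 0.0435P*, so P* = 10/0.0435 = 230.

R* ≈ 952, C* ≈ 8.99, P* ≈ 230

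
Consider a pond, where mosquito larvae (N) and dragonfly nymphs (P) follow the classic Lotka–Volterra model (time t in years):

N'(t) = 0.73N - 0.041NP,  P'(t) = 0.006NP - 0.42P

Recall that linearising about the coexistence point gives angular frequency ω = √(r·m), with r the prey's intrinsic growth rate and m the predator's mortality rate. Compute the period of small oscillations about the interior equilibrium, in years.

T ≈ 11.3 years

Here r = 0.73 and m = 0.42, so r·m = 0.307.
ω = √0.307 = 0.554 per year, hence T = 2π/ω ≈ 11.3 years.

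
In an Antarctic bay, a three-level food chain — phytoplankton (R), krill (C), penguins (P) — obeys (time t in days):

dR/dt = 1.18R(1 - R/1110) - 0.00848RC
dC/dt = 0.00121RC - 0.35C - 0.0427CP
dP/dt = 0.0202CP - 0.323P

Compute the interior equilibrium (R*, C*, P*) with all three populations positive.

From dP/dt = 0: 0.0202C* = 0.323, so C* = 16.
From dR/dt = 0: 1.18(1 - R*/1110) = 0.00848·16, giving R* = 1110·(1 - 0.115) = 982.
From dC/dt = 0: 0.00121·982 - 0.35 = 0.0427P*, so P* = 0.839/0.0427 = 19.6.

R* ≈ 982, C* ≈ 16, P* ≈ 19.6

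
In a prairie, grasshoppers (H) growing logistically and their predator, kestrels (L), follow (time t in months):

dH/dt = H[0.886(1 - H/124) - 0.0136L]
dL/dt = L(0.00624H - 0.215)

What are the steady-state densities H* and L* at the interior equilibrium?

H* ≈ 34.5, L* ≈ 47

From dL/dt = 0 with L > 0: 0.00624H* = 0.215, so H* = 34.5.
Substitute into dH/dt = 0: 0.886(1 - 34.5/124) = 0.0136L*.
The bracket is 0.722, giving L* = 0.64/0.0136 = 47.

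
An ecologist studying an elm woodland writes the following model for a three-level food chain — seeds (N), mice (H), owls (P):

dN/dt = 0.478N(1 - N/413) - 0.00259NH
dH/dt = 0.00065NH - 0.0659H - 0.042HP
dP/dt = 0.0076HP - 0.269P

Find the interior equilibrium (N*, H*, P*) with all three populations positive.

From dP/dt = 0: 0.0076H* = 0.269, so H* = 35.4.
From dN/dt = 0: 0.478(1 - N*/413) = 0.00259·35.4, giving N* = 413·(1 - 0.192) = 334.
From dH/dt = 0: 0.00065·334 - 0.0659 = 0.042P*, so P* = 0.151/0.042 = 3.6.

N* ≈ 334, H* ≈ 35.4, P* ≈ 3.6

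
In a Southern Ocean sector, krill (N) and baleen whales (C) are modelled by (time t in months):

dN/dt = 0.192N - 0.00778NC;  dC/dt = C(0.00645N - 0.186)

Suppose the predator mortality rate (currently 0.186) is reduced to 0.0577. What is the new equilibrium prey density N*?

At the interior fixed point, setting dC/dt = 0 with C > 0 fixes N* = (predator death rate)/(NC coefficient) — independent of the other coefficients.
With the change, N* = 0.0577/0.00645 = 8.95; it falls from 28.8.

N* ≈ 8.95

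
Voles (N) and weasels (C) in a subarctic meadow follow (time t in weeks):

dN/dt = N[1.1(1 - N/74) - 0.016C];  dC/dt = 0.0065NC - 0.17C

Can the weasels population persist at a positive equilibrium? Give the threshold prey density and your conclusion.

Threshold N = 26.2; K > 26.2, so yes, the predator persists.

The predator equation gives dC/dt > 0 only when N > 0.17/0.0065 = 26.2.
Without the predator, N → K = 74. Since 74 > 26.2, the predator can invade and persist.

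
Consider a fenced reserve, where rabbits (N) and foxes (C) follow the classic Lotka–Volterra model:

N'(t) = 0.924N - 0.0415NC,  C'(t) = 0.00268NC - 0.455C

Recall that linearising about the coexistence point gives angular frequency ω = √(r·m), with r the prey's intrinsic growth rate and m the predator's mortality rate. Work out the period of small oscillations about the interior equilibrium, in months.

T ≈ 9.69 months

Here r = 0.924 and m = 0.455, so r·m = 0.42.
ω = √0.42 = 0.648 per month, hence T = 2π/ω ≈ 9.69 months.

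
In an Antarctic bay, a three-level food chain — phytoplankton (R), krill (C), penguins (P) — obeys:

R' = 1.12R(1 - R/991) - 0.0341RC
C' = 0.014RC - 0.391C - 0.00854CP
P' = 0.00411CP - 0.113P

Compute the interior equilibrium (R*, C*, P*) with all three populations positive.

R* ≈ 161, C* ≈ 27.5, P* ≈ 219

From dP/dt = 0: 0.00411C* = 0.113, so C* = 27.5.
From dR/dt = 0: 1.12(1 - R*/991) = 0.0341·27.5, giving R* = 991·(1 - 0.837) = 161.
From dC/dt = 0: 0.014·161 - 0.391 = 0.00854P*, so P* = 1.87/0.00854 = 219.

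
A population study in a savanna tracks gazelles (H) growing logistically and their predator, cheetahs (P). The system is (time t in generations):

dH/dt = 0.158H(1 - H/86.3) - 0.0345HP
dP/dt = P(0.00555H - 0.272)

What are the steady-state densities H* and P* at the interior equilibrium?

H* ≈ 49, P* ≈ 1.98

From dP/dt = 0 with P > 0: 0.00555H* = 0.272, so H* = 49.
Substitute into dH/dt = 0: 0.158(1 - 49/86.3) = 0.0345P*.
The bracket is 0.432, giving P* = 0.0683/0.0345 = 1.98.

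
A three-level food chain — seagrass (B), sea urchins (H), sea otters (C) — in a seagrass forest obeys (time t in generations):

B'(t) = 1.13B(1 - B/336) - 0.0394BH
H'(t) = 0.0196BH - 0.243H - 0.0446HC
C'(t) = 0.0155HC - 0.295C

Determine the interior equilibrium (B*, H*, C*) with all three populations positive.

From dC/dt = 0: 0.0155H* = 0.295, so H* = 19.
From dB/dt = 0: 1.13(1 - B*/336) = 0.0394·19, giving B* = 336·(1 - 0.664) = 113.
From dH/dt = 0: 0.0196·113 - 0.243 = 0.0446C*, so C* = 1.97/0.0446 = 44.2.

B* ≈ 113, H* ≈ 19, C* ≈ 44.2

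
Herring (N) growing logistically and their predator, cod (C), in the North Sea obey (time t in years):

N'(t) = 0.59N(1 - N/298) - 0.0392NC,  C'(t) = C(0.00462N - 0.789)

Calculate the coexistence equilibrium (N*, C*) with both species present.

From dC/dt = 0 with C > 0: 0.00462N* = 0.789, so N* = 171.
Substitute into dN/dt = 0: 0.59(1 - 171/298) = 0.0392C*.
The bracket is 0.427, giving C* = 0.252/0.0392 = 6.43.

N* ≈ 171, C* ≈ 6.43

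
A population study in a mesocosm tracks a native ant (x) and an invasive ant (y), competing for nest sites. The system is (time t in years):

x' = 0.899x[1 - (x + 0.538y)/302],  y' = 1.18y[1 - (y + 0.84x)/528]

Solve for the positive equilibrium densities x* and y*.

Setting both brackets to zero gives the nullclines x + 0.538y = 302 and 0.84x + y = 528.
Substituting y = 528 - 0.84x into the first: x(1 - 0.538·0.84) = 302 - 0.538·528.
So x* = 17.9/0.548 = 32.7, and then y* = 528 - 0.84·32.7 = 501.

x* ≈ 32.7, y* ≈ 501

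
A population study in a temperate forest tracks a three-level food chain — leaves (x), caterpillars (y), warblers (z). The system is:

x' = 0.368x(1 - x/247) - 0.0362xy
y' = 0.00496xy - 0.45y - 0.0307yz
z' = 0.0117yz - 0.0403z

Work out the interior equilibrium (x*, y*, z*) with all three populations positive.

x* ≈ 163, y* ≈ 3.44, z* ≈ 11.7

From dz/dt = 0: 0.0117y* = 0.0403, so y* = 3.44.
From dx/dt = 0: 0.368(1 - x*/247) = 0.0362·3.44, giving x* = 247·(1 - 0.339) = 163.
From dy/dt = 0: 0.00496·163 - 0.45 = 0.0307z*, so z* = 0.36/0.0307 = 11.7.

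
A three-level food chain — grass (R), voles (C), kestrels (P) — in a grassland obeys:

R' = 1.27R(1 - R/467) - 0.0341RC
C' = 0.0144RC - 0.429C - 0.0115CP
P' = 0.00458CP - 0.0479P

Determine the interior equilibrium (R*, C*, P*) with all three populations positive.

From dP/dt = 0: 0.00458C* = 0.0479, so C* = 10.5.
From dR/dt = 0: 1.27(1 - R*/467) = 0.0341·10.5, giving R* = 467·(1 - 0.281) = 336.
From dC/dt = 0: 0.0144·336 - 0.429 = 0.0115P*, so P* = 4.41/0.0115 = 383.

R* ≈ 336, C* ≈ 10.5, P* ≈ 383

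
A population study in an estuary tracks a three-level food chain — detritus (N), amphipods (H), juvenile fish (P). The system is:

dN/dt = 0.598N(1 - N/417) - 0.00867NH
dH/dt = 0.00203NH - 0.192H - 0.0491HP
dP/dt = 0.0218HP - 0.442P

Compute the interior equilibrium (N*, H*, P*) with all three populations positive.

N* ≈ 294, H* ≈ 20.3, P* ≈ 8.26

From dP/dt = 0: 0.0218H* = 0.442, so H* = 20.3.
From dN/dt = 0: 0.598(1 - N*/417) = 0.00867·20.3, giving N* = 417·(1 - 0.294) = 294.
From dH/dt = 0: 0.00203·294 - 0.192 = 0.0491P*, so P* = 0.406/0.0491 = 8.26.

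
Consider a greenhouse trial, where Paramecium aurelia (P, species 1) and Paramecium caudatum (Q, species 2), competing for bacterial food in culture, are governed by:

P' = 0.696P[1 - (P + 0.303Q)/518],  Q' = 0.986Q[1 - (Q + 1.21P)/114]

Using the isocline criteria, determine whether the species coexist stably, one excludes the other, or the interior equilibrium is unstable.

Compare the nullcline intercepts: K1/α12 = 518/0.303 = 1710 > K2 = 114; K2/α21 = 114/1.21 = 94.2 < K1 = 518.
Since the inequalities point opposite ways, species 1 can invade but species 2 cannot.

species 1 excludes species 2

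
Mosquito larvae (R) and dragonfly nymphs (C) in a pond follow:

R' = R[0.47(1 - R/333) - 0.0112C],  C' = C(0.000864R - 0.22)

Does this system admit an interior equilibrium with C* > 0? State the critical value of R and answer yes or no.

The predator equation gives dC/dt > 0 only when R > 0.22/0.000864 = 255.
Without the predator, R → K = 333. Since 333 > 255, the predator can invade and persist.

Threshold R = 255; K > 255, so yes, the predator persists.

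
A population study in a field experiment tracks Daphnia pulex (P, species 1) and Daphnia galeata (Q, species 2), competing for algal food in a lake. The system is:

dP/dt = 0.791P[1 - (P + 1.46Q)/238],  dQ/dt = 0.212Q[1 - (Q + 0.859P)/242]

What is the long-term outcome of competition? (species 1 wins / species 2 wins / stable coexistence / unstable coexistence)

species 2 excludes species 1

Compare the nullcline intercepts: K1/α12 = 238/1.46 = 163 < K2 = 242; K2/α21 = 242/0.859 = 282 > K1 = 238.
Since the inequalities point opposite ways, species 2 can invade but species 1 cannot.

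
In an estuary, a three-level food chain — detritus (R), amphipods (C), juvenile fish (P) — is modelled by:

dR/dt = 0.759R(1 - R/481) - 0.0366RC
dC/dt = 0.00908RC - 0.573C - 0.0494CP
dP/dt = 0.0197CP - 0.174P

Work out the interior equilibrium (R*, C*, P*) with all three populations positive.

From dP/dt = 0: 0.0197C* = 0.174, so C* = 8.83.
From dR/dt = 0: 0.759(1 - R*/481) = 0.0366·8.83, giving R* = 481·(1 - 0.426) = 276.
From dC/dt = 0: 0.00908·276 - 0.573 = 0.0494P*, so P* = 1.93/0.0494 = 39.2.

R* ≈ 276, C* ≈ 8.83, P* ≈ 39.2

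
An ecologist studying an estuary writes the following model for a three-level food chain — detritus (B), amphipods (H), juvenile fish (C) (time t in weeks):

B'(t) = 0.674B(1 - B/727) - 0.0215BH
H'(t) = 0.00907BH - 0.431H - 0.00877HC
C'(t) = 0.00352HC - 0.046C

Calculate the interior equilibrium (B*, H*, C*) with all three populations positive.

B* ≈ 424, H* ≈ 13.1, C* ≈ 389

From dC/dt = 0: 0.00352H* = 0.046, so H* = 13.1.
From dB/dt = 0: 0.674(1 - B*/727) = 0.0215·13.1, giving B* = 727·(1 - 0.417) = 424.
From dH/dt = 0: 0.00907·424 - 0.431 = 0.00877C*, so C* = 3.41/0.00877 = 389.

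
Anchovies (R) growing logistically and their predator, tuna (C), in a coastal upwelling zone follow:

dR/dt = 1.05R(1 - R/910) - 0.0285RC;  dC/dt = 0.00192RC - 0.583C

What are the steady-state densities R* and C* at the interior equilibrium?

R* ≈ 304, C* ≈ 24.5

From dC/dt = 0 with C > 0: 0.00192R* = 0.583, so R* = 304.
Substitute into dR/dt = 0: 1.05(1 - 304/910) = 0.0285C*.
The bracket is 0.666, giving C* = 0.7/0.0285 = 24.5.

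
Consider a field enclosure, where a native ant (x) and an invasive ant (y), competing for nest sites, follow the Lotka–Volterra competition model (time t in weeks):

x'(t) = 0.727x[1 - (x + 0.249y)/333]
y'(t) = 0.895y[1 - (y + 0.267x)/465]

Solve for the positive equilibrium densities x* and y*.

Setting both brackets to zero gives the nullclines x + 0.249y = 333 and 0.267x + y = 465.
Substituting y = 465 - 0.267x into the first: x(1 - 0.249·0.267) = 333 - 0.249·465.
So x* = 217/0.934 = 233, and then y* = 465 - 0.267·233 = 403.

x* ≈ 233, y* ≈ 403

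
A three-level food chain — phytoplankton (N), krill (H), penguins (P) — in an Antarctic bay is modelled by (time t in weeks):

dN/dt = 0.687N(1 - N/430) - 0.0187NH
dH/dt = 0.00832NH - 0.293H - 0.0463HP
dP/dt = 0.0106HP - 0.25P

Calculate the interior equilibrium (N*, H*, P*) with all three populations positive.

N* ≈ 154, H* ≈ 23.6, P* ≈ 21.3

From dP/dt = 0: 0.0106H* = 0.25, so H* = 23.6.
From dN/dt = 0: 0.687(1 - N*/430) = 0.0187·23.6, giving N* = 430·(1 - 0.642) = 154.
From dH/dt = 0: 0.00832·154 - 0.293 = 0.0463P*, so P* = 0.988/0.0463 = 21.3.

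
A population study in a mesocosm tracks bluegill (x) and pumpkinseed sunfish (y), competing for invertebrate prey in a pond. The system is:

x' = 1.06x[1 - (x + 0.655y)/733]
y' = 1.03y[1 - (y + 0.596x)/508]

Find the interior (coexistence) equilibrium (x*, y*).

x* ≈ 657, y* ≈ 117

Setting both brackets to zero gives the nullclines x + 0.655y = 733 and 0.596x + y = 508.
Substituting y = 508 - 0.596x into the first: x(1 - 0.655·0.596) = 733 - 0.655·508.
So x* = 400/0.61 = 657, and then y* = 508 - 0.596·657 = 117.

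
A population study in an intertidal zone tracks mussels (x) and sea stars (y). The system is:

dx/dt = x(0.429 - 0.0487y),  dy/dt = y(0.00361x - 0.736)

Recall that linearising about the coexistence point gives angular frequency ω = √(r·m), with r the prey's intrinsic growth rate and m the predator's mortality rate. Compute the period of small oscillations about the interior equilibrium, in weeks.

Here r = 0.429 and m = 0.736, so r·m = 0.316.
ω = √0.316 = 0.562 per week, hence T = 2π/ω ≈ 11.2 weeks.

T ≈ 11.2 weeks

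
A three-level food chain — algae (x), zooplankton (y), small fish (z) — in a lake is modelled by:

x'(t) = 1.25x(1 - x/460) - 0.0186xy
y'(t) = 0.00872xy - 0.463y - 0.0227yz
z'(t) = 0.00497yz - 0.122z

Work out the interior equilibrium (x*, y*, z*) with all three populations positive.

From dz/dt = 0: 0.00497y* = 0.122, so y* = 24.5.
From dx/dt = 0: 1.25(1 - x*/460) = 0.0186·24.5, giving x* = 460·(1 - 0.365) = 292.
From dy/dt = 0: 0.00872·292 - 0.463 = 0.0227z*, so z* = 2.08/0.0227 = 91.8.

x* ≈ 292, y* ≈ 24.5, z* ≈ 91.8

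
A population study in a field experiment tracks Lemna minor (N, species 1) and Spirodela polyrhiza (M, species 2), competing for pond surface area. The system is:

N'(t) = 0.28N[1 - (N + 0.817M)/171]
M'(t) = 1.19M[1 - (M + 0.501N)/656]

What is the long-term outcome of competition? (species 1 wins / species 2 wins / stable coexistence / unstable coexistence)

species 2 excludes species 1

Compare the nullcline intercepts: K1/α12 = 171/0.817 = 209 < K2 = 656; K2/α21 = 656/0.501 = 1310 > K1 = 171.
Since the inequalities point opposite ways, species 2 can invade but species 1 cannot.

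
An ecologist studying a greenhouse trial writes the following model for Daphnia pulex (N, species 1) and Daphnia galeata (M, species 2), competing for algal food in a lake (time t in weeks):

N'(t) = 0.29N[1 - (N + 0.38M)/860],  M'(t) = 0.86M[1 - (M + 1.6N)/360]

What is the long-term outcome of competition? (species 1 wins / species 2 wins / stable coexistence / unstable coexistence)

species 1 excludes species 2

Compare the nullcline intercepts: K1/α12 = 860/0.38 = 2260 > K2 = 360; K2/α21 = 360/1.6 = 225 < K1 = 860.
Since the inequalities point opposite ways, species 1 can invade but species 2 cannot.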